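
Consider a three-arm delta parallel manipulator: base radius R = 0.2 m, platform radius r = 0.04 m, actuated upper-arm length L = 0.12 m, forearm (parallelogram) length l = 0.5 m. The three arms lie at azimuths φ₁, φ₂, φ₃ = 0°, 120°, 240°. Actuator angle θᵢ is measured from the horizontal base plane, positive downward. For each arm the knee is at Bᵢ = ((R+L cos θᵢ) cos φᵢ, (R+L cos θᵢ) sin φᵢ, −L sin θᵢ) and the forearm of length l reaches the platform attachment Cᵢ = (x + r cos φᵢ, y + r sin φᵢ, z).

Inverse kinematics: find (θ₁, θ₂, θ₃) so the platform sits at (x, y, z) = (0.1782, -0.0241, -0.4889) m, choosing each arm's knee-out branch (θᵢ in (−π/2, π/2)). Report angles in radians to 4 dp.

φ1=0.0° → target in arm frame (0.1782, -0.0241)
  e−x'=-0.0182;  (l²−L²−(e−x')²−y'²−z²)/2L = -0.0181
  √(A²+B²)=0.4892;  θ1 = -1.6080+1.6077 ≈ -0.0003
arm 2 (φ=120.0°): x'=-0.1100, y'=-0.1423
  A=0.2700, B=-0.4889, C=(l²−L²−A²−y'²−z²)/(2L)=-0.4023
  √(A²+B²)=0.5585;  θ2 = -1.0663+2.3751 ≈ 1.3088
rotate P by −φ3: (-0.0682, 0.1664, -0.4889)
  A=0.2282, B=-0.4889, C=(l²−L²−A²−y'²−z²)/(2L)=-0.3466
  θ3 = atan2(B,A) + arccos(C/0.5395) = 1.1345

θ₁ = -0.0003, θ₂ = 1.3088, θ₃ = 1.1345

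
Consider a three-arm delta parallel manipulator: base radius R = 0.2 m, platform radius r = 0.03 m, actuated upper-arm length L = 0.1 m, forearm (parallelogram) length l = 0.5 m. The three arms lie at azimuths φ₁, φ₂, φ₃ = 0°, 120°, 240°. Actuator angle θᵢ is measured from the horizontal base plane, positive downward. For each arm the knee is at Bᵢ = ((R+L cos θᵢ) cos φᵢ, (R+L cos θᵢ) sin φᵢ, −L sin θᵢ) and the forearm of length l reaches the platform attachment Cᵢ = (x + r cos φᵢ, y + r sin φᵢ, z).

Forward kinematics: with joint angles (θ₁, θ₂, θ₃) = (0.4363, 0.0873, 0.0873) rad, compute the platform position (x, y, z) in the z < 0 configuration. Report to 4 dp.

arm 1 at φ=0.0°: ρ1 = 0.2606;  S1 = (0.2606, 0.0000, -0.0423)
arm 2 at φ=120.0°: ρ2 = 0.2696;  S2 = (-0.1348, 0.2335, -0.0087)
S3 = (0.2696·cos240.0°, 0.2696·sin240.0°, -0.0087) = (-0.1348, -0.2335, -0.0087)
|S₂|²−|S₁|² = 0.0031;  |S₃|²−|S₁|² = 0.0031
plane₁₂: -0.7909x+0.4670y+0.0671z = 0.0031
det = 0.7387;  x = -0.0039+0.0848z,  y = 0.0000+0.0000z
into |P−S₁|² = l²: 1.0072z² + 0.0397z + -0.1783 = 0;  Δ = 0.7197;  z = -0.4408 or 0.4015 → z<0 root = -0.4408
x = -0.0413, y = 0.0000

(-0.0413, 0.0000, -0.4408)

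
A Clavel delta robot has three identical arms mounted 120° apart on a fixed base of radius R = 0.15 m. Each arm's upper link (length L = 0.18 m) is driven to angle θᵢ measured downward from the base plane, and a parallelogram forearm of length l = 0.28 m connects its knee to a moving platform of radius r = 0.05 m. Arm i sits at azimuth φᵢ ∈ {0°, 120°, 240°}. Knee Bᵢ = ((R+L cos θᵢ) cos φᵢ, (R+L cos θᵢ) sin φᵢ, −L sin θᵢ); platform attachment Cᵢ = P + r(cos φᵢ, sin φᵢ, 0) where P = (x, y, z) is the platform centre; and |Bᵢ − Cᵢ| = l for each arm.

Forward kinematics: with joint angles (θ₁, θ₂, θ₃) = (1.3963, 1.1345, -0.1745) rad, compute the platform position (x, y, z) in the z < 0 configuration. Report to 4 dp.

(-0.1180, -0.1199, -0.2208)

φ1=0.0°: virtual centre (0.1313, 0.0000, -0.1773), radius l
arm 2 at φ=120.0°: (R−r)+L cos θ2 = 0.1761;  S2 = (-0.0880, 0.1525, -0.1631)
S3 = (0.2773·cos240.0°, 0.2773·sin240.0°, 0.0313) = (-0.1386, -0.2401, 0.0313)
eliminate P² terms by subtracting sphere 1 from 2 and 3
[-0.4386 0.3050 0.0283]·P = 0.0090;  [-0.5398 -0.4802 0.4170]·P = 0.0292
det = 0.3752;  x = -0.0352+0.3751z,  y = -0.0212+0.4468z
into |P−S₁|² = l²: 1.3403z² + 0.2107z + -0.0188 = 0;  Δ = 0.1453;  z = -0.2208 or 0.0636 → z<0 root = -0.2208
x = -0.1180, y = -0.1199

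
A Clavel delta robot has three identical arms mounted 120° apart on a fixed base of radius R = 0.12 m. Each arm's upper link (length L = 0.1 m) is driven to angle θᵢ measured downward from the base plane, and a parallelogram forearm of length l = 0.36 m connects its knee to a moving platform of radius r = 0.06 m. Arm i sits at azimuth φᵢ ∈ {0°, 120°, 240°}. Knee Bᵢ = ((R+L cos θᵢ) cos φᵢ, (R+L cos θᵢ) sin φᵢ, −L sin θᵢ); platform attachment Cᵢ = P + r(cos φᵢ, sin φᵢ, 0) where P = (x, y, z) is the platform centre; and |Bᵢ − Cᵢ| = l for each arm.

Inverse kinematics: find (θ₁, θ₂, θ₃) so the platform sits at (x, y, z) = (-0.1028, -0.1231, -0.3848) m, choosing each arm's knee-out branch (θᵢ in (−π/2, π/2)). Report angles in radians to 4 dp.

rotate P by −φ1: (-0.1028, -0.1231, -0.3848)
  A cos θ + B sin θ = C:  0.1628·cos θ + -0.3848·sin θ = -0.3506
  θ1 = atan2(B,A) + arccos(C/0.4178) = 1.3961
φ2=120.0° → target in arm frame (-0.0552, 0.1506)
  A cos θ + B sin θ = C:  0.1152·cos θ + -0.3848·sin θ = -0.3221
  √(A²+B²)=0.4017;  θ2 = -1.2799+2.5012 ≈ 1.2213
rotate P by −φ3: (0.1580, -0.0275, -0.3848)
  e−x'=-0.0980;  (l²−L²−(e−x')²−y'²−z²)/2L = -0.1942
  γ=atan2(-0.3848,-0.0980)=-1.8202;  ψ=arccos(-0.4890)=2.0817;  θ3=γ+ψ≈0.2615

θ₁ = 1.3961, θ₂ = 1.2213, θ₃ = 0.2615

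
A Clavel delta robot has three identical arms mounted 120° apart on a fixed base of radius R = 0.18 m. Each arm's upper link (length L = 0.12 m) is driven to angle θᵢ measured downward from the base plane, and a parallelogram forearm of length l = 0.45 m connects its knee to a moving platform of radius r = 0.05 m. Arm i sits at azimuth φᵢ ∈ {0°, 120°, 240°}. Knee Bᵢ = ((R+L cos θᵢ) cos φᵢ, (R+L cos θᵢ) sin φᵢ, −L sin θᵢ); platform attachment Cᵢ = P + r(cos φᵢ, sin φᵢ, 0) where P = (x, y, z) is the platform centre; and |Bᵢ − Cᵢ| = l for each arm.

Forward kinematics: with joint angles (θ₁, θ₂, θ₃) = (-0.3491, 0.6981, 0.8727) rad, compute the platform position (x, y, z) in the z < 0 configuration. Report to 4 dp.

(0.1543, 0.0242, -0.3995)

φ1=0.0°: virtual centre (0.2428, 0.0000, 0.0410), radius l
φ2=120.0°: virtual centre (-0.1110, 0.1922, -0.0771), radius l
φ3=240.0°: virtual centre (-0.1036, -0.1794, -0.0919), radius l
|S₂|²−|S₁|² = -0.0054;  |S₃|²−|S₁|² = -0.0093
plane₁₂: -0.7075x+0.3844y+-0.2364z = -0.0054
det = 0.5201;  x = 0.0106+-0.3596z,  y = 0.0054+-0.0470z
quadratic in z: (1.1315)z²+(0.0844)z+(-0.1469)=0, √Δ=0.8197 → z ∈ {-0.3995, 0.3249}; z = -0.3995 (taking z<0)
x = 0.1543, y = 0.0242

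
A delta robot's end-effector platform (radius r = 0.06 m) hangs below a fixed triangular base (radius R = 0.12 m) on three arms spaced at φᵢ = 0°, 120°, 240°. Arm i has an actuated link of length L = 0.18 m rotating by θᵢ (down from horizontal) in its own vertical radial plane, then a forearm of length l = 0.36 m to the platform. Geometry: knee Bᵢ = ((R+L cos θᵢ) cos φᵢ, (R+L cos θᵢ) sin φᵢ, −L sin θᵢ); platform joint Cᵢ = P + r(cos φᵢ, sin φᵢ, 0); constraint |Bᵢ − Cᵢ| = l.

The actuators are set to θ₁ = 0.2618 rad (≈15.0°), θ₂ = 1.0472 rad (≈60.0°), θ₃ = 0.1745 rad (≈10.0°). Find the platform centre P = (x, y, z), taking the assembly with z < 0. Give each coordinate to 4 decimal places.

(0.0713, -0.1481, -0.3316)

φ1=0.0°: virtual centre (0.2339, 0.0000, -0.0466), radius l
φ2=120.0°: virtual centre (-0.0750, 0.1299, -0.1559), radius l
arm 3 at φ=240.0°: (R−r)+L cos θ3 = 0.2373;  O3 = (-0.1186, -0.2055, -0.0313)
|O₂|²−|O₁|² = -0.0101;  |O₃|²−|O₁|² = 0.0004
plane₁₂: -0.6177x+0.2598y+-0.2186z = -0.0101
Cramer: x(z) = 0.0092-0.1873z;  y(z) = -0.0168+0.3960z
into |P−O₁|² = l²: 1.1919z² + 0.1640z + -0.0767 = 0;  Δ = 0.3925;  z = -0.3316 or 0.1940 → z<0 root = -0.3316
x = 0.0713, y = -0.1481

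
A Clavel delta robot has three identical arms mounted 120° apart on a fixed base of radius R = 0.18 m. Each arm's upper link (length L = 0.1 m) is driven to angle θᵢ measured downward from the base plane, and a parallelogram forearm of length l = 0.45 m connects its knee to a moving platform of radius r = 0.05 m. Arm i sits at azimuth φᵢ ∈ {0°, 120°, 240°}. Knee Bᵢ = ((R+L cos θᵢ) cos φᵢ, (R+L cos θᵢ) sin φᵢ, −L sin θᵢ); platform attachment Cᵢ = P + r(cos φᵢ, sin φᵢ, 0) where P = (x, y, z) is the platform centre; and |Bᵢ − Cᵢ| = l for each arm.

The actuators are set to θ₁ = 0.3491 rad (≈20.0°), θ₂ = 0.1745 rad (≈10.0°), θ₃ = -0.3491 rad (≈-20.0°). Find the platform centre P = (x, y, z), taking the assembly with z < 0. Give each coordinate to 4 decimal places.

arm 1 at φ=0.0°: e+L cos θ1 = 0.2240;  S1 = (0.2240, 0.0000, -0.0342)
arm 2 at φ=120.0°: e+L cos θ2 = 0.2285;  S2 = (-0.1142, 0.1979, -0.0174)
arm 3 at φ=240.0°: e+L cos θ3 = 0.2240;  S3 = (-0.1120, -0.1940, 0.0342)
subtract pairs → two planes through P
[-0.6764 0.3957 0.0337]·P = 0.0012;  [-0.6719 -0.3879 0.1368]·P = 0.0000
det = 0.5283;  x = -0.0009+0.1272z,  y = 0.0015+0.1323z
into |P−S₁|² = l²: 1.0337z² + 0.0116z + -0.1508 = 0;  Δ = 0.6236;  z = -0.3876 or 0.3764 → z<0 root = -0.3876
x = -0.0502, y = -0.0498

(-0.0502, -0.0498, -0.3876)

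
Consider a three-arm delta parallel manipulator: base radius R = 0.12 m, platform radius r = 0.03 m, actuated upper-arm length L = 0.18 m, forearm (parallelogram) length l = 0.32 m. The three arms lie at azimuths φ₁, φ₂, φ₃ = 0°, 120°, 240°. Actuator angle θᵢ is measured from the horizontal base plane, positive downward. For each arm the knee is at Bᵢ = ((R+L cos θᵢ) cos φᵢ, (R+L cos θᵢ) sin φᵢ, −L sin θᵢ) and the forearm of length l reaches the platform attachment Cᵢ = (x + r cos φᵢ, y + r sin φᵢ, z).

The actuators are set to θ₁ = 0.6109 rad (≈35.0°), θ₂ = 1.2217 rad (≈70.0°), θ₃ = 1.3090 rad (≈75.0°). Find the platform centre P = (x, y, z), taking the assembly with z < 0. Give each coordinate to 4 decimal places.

arm 1 at φ=0.0°: e+L cos θ1 = 0.2374;  centre 1 = (0.2374, 0.0000, -0.1032)
centre 2 = (0.1516·cos120.0°, 0.1516·sin120.0°, -0.1691) = (-0.0758, 0.1313, -0.1691)
centre 3 = (0.1366·cos240.0°, 0.1366·sin240.0°, -0.1739) = (-0.0683, -0.1183, -0.1739)
subtract pairs → two planes through P
plane₁₂: -0.6265x+0.2625y+-0.1318z = -0.0155
Cramer: x(z) = 0.0273-0.2211z;  y(z) = 0.0062-0.0256z
into |P−centre ₁|² = l²: 1.0495z² + 0.2991z + -0.0475 = 0;  Δ = 0.2890;  z = -0.3986 or 0.1136 → z<0 root = -0.3986
x = 0.1154, y = 0.0164

(0.1154, 0.0164, -0.3986)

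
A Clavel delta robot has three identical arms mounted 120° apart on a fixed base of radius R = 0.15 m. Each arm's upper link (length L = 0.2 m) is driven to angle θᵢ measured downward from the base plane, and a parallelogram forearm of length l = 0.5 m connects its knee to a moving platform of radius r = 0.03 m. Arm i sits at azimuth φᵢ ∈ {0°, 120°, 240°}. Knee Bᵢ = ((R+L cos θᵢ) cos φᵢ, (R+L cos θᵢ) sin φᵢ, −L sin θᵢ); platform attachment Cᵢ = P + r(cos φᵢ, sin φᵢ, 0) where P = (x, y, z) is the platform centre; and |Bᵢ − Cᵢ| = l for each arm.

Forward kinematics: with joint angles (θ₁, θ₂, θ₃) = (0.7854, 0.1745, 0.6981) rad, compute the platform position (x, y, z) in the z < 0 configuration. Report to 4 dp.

(-0.0778, 0.0979, -0.4955)

arm 1 at φ=0.0°: ρ1 = 0.2614;  S1 = (0.2614, 0.0000, -0.1414)
arm 2 at φ=120.0°: ρ2 = 0.3170;  S2 = (-0.1585, 0.2745, -0.0347)
arm 3 at φ=240.0°: ρ3 = 0.2732;  S3 = (-0.1366, -0.2366, -0.1286)
|S₂|²−|S₁|² = 0.0133;  |S₃|²−|S₁|² = 0.0028
plane₁₂: -0.8398x+0.5490y+0.2134z = 0.0133
det = 0.8344;  x = -0.0094+0.1380z,  y = 0.0099+-0.1777z
quadratic in z: (1.0506)z²+(0.2046)z+(-0.1565)=0, √Δ=0.8365 → z ∈ {-0.4955, 0.3007}; z = -0.4955 (taking z<0)
x = -0.0778, y = 0.0979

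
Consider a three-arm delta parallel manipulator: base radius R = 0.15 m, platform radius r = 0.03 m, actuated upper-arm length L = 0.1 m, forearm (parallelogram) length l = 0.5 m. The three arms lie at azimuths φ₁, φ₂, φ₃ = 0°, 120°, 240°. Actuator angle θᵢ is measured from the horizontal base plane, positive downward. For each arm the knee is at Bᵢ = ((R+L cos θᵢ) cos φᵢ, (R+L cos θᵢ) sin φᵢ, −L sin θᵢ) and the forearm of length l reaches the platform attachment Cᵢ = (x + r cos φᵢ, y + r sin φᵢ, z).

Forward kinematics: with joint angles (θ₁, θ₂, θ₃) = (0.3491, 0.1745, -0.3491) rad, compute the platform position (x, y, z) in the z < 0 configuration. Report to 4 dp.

(-0.0605, -0.0606, -0.4477)

arm 1 at φ=0.0°: (R−r)+L cos θ1 = 0.2140;  S1 = (0.2140, 0.0000, -0.0342)
φ2=120.0°: virtual centre (-0.1092, 0.1892, -0.0174), radius l
φ3=240.0°: virtual centre (-0.1070, -0.1853, 0.0342), radius l
|S₂|²−|S₁|² = 0.0011;  |S₃|²−|S₁|² = 0.0000
plane₁₂: -0.6464x+0.3784y+0.0337z = 0.0011
det = 0.4825;  x = -0.0008+0.1332z,  y = 0.0014+0.1385z
quadratic in z: (1.0369)z²+(0.0116)z+(-0.2027)=0, √Δ=0.9170 → z ∈ {-0.4477, 0.4366}; z = -0.4477 (taking z<0)
x = -0.0605, y = -0.0606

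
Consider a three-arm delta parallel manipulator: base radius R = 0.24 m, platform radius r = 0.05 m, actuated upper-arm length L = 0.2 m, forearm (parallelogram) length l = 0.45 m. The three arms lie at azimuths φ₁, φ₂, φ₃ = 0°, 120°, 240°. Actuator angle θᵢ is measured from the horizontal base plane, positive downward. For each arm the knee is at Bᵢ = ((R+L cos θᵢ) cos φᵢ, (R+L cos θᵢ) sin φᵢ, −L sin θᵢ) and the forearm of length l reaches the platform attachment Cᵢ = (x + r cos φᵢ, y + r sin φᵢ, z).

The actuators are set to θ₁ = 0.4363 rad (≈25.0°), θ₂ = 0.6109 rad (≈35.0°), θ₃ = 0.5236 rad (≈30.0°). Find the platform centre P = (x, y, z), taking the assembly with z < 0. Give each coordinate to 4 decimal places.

(0.0196, -0.0117, -0.3651)

φ1=0.0°: virtual centre (0.3713, 0.0000, -0.0845), radius l
φ2=120.0°: virtual centre (-0.1769, 0.3064, -0.1147), radius l
S3 = (0.3632·cos240.0°, 0.3632·sin240.0°, -0.1000) = (-0.1816, -0.3145, -0.1000)
eliminate P² terms by subtracting sphere 1 from 2 and 3
plane₁₂: -1.0964x+0.6128y+-0.0604z = -0.0066
Cramer: x(z) = 0.0044-0.0417z;  y(z) = -0.0029+0.0240z
into |P−S₁|² = l²: 1.0023z² + 0.1995z + -0.0608 = 0;  Δ = 0.2834;  z = -0.3651 or 0.1661 → z<0 root = -0.3651
x = 0.0196, y = -0.0117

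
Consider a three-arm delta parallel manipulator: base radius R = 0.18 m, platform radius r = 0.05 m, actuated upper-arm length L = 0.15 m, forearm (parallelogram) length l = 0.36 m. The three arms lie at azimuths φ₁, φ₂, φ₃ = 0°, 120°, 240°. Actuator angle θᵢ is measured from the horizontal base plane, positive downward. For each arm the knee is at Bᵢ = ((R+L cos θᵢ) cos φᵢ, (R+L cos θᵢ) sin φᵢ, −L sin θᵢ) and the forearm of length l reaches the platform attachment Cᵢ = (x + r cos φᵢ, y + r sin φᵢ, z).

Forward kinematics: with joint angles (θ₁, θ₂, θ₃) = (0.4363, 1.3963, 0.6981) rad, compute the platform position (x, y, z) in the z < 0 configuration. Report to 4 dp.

φ1=0.0°: virtual centre (0.2659, 0.0000, -0.0634), radius l
O2 = (0.1560·cos120.0°, 0.1560·sin120.0°, -0.1477) = (-0.0780, 0.1351, -0.1477)
φ3=240.0°: virtual centre (-0.1225, -0.2121, -0.0964), radius l
eliminate P² terms by subtracting sphere 1 from 2 and 3
plane₁₂: -0.6879x+0.2703y+-0.1687z = -0.0286
Cramer: x(z) = 0.0271-0.1782z;  y(z) = -0.0367+0.1706z
into |P−O₁|² = l²: 1.0608z² + 0.1994z + -0.0672 = 0;  Δ = 0.3248;  z = -0.3626 or 0.1747 → z<0 root = -0.3626
x = 0.0917, y = -0.0986

(0.0917, -0.0986, -0.3626)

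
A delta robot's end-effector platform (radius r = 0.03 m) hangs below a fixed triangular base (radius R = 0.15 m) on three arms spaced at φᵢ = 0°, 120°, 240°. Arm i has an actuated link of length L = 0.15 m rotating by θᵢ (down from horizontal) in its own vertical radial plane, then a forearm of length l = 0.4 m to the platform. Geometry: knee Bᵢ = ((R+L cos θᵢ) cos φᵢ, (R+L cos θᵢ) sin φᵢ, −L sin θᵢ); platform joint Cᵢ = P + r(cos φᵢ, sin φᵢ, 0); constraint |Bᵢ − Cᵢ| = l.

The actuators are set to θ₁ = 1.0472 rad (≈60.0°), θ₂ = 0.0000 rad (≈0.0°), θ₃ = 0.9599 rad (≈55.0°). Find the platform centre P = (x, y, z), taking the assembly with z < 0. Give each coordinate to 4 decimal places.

φ1=0.0°: virtual centre (0.1950, 0.0000, -0.1299), radius l
φ2=120.0°: virtual centre (-0.1350, 0.2338, 0.0000), radius l
φ3=240.0°: virtual centre (-0.1030, -0.1784, -0.1229), radius l
eliminate P² terms by subtracting sphere 1 from 2 and 3
plane₁₂: -0.6600x+0.4677y+0.2598z = 0.0180
det = 0.5143;  x = -0.0149+0.1931z,  y = 0.0175+-0.2831z
into |P−S₁|² = l²: 1.1174z² + 0.1689z + -0.0988 = 0;  Δ = 0.4699;  z = -0.3823 or 0.2312 → z<0 root = -0.3823
x = -0.0887, y = 0.1257

(-0.0887, 0.1257, -0.3823)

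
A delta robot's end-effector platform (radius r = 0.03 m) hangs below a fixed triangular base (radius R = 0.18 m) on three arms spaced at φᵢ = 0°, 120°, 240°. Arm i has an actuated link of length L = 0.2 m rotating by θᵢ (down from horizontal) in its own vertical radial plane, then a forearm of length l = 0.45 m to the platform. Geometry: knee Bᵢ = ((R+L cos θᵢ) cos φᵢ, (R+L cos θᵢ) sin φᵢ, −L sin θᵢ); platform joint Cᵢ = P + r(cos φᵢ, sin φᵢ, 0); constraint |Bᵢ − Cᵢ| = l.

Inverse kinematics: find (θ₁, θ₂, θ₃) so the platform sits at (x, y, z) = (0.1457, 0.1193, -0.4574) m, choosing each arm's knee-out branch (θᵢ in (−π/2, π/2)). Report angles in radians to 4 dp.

θ₁ = 0.3491, θ₂ = 0.7852, θ₃ = 1.3963

φ1=0.0° → target in arm frame (0.1457, 0.1193)
  A=0.0043, B=-0.4574, C=(l²−L²−A²−y'²−z²)/(2L)=-0.1524
  θ1 = atan2(B,A) + arccos(C/0.4574) = 0.3491
rotate P by −φ2: (0.0305, -0.1858, -0.4574)
  A cos θ + B sin θ = C:  0.1195·cos θ + -0.4574·sin θ = -0.2388
  θ2 = atan2(B,A) + arccos(C/0.4728) = 0.7852
φ3=240.0° → target in arm frame (-0.1762, 0.0665)
  A cos θ + B sin θ = C:  0.3262·cos θ + -0.4574·sin θ = -0.3938
  γ=atan2(-0.4574,0.3262)=-0.9513;  ψ=arccos(-0.7010)=2.3476;  θ3=γ+ψ≈1.3963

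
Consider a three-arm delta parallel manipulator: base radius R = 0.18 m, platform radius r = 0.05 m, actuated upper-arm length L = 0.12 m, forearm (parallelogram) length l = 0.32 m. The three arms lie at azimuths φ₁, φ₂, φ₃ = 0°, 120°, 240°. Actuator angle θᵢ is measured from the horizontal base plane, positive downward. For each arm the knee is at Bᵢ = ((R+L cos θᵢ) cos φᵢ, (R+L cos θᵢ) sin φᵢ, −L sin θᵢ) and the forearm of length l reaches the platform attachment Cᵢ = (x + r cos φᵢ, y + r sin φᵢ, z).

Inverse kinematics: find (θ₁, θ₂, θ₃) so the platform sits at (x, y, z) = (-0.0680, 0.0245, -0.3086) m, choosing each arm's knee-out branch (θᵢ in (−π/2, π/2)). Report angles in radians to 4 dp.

θ₁ = 1.1344, θ₂ = 0.4359, θ₃ = 0.6978

rotate P by −φ1: (-0.0680, 0.0245, -0.3086)
  e−x'=0.1980;  (l²−L²−(e−x')²−y'²−z²)/2L = -0.1960
  γ=atan2(-0.3086,0.1980)=-1.0003;  ψ=arccos(-0.5345)=2.1348;  θ1=γ+ψ≈1.1344
arm 2 (φ=120.0°): x'=0.0552, y'=0.0466
  A cos θ + B sin θ = C:  0.0748·cos θ + -0.3086·sin θ = -0.0625
  √(A²+B²)=0.3175;  θ2 = -1.3331+1.7689 ≈ 0.4359
rotate P by −φ3: (0.0128, -0.0711, -0.3086)
  A cos θ + B sin θ = C:  0.1172·cos θ + -0.3086·sin θ = -0.1085
  γ=atan2(-0.3086,0.1172)=-1.2078;  ψ=arccos(-0.3286)=1.9056;  θ3=γ+ψ≈0.6978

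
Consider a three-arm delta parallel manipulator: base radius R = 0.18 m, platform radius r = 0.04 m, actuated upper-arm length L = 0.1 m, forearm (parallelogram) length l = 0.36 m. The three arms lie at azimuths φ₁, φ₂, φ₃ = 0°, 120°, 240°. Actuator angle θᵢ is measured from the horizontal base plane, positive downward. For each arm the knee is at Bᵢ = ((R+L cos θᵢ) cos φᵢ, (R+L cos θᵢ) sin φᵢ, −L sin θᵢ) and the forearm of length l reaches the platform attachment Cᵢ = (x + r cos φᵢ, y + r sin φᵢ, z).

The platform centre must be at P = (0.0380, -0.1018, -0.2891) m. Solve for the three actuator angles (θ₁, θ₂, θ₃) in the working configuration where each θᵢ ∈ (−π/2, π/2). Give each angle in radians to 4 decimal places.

arm 1 (φ=0.0°): x'=0.0380, y'=-0.1018
  A cos θ + B sin θ = C:  0.1020·cos θ + -0.2891·sin θ = 0.0763
  γ=atan2(-0.2891,0.1020)=-1.2316;  ψ=arccos(0.2488)=1.3194;  θ1=γ+ψ≈0.0878
φ2=120.0° → target in arm frame (-0.1072, 0.0180)
  A cos θ + B sin θ = C:  0.2472·cos θ + -0.2891·sin θ = -0.1270
  √(A²+B²)=0.3804;  θ2 = -0.8634+1.9111 ≈ 1.0477
rotate P by −φ3: (0.0692, 0.0838, -0.2891)
  A=0.0708, B=-0.2891, C=(l²−L²−A²−y'²−z²)/(2L)=0.1199
  γ=atan2(-0.2891,0.0708)=-1.3305;  ψ=arccos(0.4028)=1.1562;  θ3=γ+ψ≈-0.1743

θ₁ = 0.0878, θ₂ = 1.0477, θ₃ = -0.1743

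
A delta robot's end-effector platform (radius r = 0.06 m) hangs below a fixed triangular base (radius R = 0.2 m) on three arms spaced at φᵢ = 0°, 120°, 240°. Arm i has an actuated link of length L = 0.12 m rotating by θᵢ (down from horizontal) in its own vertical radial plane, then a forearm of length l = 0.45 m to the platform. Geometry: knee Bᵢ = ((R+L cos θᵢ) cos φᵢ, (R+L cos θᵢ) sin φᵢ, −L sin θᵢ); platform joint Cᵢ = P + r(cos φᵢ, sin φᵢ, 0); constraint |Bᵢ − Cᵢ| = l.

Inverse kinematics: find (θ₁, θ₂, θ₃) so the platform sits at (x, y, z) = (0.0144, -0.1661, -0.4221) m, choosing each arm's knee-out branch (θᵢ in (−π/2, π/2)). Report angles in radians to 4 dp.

φ1=0.0° → target in arm frame (0.0144, -0.1661)
  A cos θ + B sin θ = C:  0.1256·cos θ + -0.4221·sin θ = -0.1393
  √(A²+B²)=0.4404;  θ1 = -1.2816+1.8926 ≈ 0.6111
arm 2 (φ=120.0°): x'=-0.1510, y'=0.0706
  e−x'=0.2910;  (l²−L²−(e−x')²−y'²−z²)/2L = -0.3323
  θ2 = atan2(B,A) + arccos(C/0.5127) = 1.3088
arm 3 (φ=240.0°): x'=0.1366, y'=0.0955
  A cos θ + B sin θ = C:  0.0034·cos θ + -0.4221·sin θ = 0.0033
  √(A²+B²)=0.4221;  θ3 = -1.5629+1.5629 ≈ 0.0001

θ₁ = 0.6111, θ₂ = 1.3088, θ₃ = 0.0001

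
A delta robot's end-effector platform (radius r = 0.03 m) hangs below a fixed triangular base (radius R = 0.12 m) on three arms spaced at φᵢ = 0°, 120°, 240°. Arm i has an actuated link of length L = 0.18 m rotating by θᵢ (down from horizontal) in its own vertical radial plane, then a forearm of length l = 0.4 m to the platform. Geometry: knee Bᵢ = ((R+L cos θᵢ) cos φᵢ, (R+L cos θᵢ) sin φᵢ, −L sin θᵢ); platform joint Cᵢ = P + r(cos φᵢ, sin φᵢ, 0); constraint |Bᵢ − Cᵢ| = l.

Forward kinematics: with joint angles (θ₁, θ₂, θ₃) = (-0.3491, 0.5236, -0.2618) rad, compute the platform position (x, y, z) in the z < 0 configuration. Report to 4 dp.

(0.0620, -0.0899, -0.2746)

arm 1 at φ=0.0°: ρ1 = 0.2591;  S1 = (0.2591, 0.0000, 0.0616)
arm 2 at φ=120.0°: ρ2 = 0.2459;  S2 = (-0.1229, 0.2129, -0.0900)
S3 = (0.2639·cos240.0°, 0.2639·sin240.0°, 0.0466) = (-0.1319, -0.2285, 0.0466)
subtract pairs → two planes through P
[-0.7642 0.4259 -0.3031]·P = -0.0024;  [-0.7822 -0.4570 -0.0300]·P = 0.0009
det = 0.6824;  x = 0.0011+-0.2217z,  y = -0.0037+0.3139z
quadratic in z: (1.1477)z²+(-0.0110)z+(-0.0896)=0, √Δ=0.6414 → z ∈ {-0.2746, 0.2842}; z = -0.2746 (taking z<0)
x = 0.0620, y = -0.0899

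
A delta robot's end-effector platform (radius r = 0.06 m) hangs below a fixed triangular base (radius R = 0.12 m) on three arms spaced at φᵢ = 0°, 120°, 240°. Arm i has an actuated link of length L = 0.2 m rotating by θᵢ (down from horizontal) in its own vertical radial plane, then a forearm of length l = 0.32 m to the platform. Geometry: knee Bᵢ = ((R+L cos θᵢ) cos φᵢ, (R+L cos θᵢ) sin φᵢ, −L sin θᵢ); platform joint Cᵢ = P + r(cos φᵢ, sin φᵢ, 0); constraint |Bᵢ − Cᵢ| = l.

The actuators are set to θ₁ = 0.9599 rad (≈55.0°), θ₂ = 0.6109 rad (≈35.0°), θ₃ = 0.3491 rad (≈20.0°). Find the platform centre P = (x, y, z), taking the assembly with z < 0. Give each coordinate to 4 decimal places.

φ1=0.0°: virtual centre (0.1747, 0.0000, -0.1638), radius l
φ2=120.0°: virtual centre (-0.1119, 0.1938, -0.1147), radius l
φ3=240.0°: virtual centre (-0.1240, -0.2147, -0.0684), radius l
subtract pairs → two planes through P
[-0.5733 0.3877 0.0982]·P = 0.0059;  [-0.5974 -0.4294 0.1908]·P = 0.0088
Cramer: x(z) = -0.0124+0.2431z;  y(z) = -0.0032+0.1062z
sphere 1 gives Az²+Bz+C=0 with A=1.0704, B=0.2360, C=-0.0405;  B²−4AC=0.2292;  roots -0.3339, 0.1134;  negative root z = -0.3339
x = -0.0936, y = -0.0386

(-0.0936, -0.0386, -0.3339)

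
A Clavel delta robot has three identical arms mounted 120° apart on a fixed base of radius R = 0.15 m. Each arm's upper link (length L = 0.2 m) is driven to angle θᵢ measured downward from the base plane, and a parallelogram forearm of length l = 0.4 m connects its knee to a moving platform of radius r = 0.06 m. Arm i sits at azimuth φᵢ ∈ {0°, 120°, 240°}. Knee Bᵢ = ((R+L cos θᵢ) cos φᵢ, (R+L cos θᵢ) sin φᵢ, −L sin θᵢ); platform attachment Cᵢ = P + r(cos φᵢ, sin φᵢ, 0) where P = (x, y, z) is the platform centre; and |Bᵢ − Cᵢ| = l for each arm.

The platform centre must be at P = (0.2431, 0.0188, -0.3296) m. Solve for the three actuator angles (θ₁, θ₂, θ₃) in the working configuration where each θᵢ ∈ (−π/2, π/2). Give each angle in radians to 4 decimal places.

arm 1 (φ=0.0°): x'=0.2431, y'=0.0188
  e−x'=-0.1531;  (l²−L²−(e−x')²−y'²−z²)/2L = -0.0311
  γ=atan2(-0.3296,-0.1531)=-2.0056;  ψ=arccos(-0.0855)=1.6564;  θ1=γ+ψ≈-0.3492
rotate P by −φ2: (-0.1053, -0.2199, -0.3296)
  A cos θ + B sin θ = C:  0.1953·cos θ + -0.3296·sin θ = -0.1878
  √(A²+B²)=0.3831;  θ2 = -1.0360+2.0832 ≈ 1.0473
rotate P by −φ3: (-0.1378, 0.2011, -0.3296)
  e−x'=0.2278;  (l²−L²−(e−x')²−y'²−z²)/2L = -0.2025
  γ=atan2(-0.3296,0.2278)=-0.9660;  ψ=arccos(-0.5054)=2.1006;  θ3=γ+ψ≈1.1346

θ₁ = -0.3492, θ₂ = 1.0473, θ₃ = 1.1346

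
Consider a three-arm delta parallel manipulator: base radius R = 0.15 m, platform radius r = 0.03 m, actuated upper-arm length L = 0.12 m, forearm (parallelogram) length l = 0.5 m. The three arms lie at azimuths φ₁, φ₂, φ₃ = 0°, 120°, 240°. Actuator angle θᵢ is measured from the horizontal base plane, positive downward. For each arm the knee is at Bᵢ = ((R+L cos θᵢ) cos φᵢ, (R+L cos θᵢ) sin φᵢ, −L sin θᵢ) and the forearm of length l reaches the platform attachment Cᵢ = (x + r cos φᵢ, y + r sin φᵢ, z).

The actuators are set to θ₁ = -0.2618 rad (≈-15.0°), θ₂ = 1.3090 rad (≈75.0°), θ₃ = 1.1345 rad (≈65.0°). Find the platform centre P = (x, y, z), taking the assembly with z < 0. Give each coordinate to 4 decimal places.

φ1=0.0°: virtual centre (0.2359, 0.0000, 0.0311), radius l
arm 2 at φ=120.0°: e+L cos θ2 = 0.1511;  centre 2 = (-0.0755, 0.1308, -0.1159)
centre 3 = (0.1707·cos240.0°, 0.1707·sin240.0°, -0.1088) = (-0.0854, -0.1478, -0.1088)
eliminate P² terms by subtracting sphere 1 from 2 and 3
linear system: -0.6229x+0.2616y = -0.0204−-0.2939z; -0.6425x+-0.2957y = -0.0156−-0.2796z
det = 0.3523;  x = 0.0287+-0.4544z,  y = -0.0095+0.0417z
sphere 1 gives Az²+Bz+C=0 with A=1.2082, B=0.1254, C=-0.2060;  B²−4AC=1.0114;  roots -0.4681, 0.3643;  negative root z = -0.4681
x = 0.2414, y = -0.0290

(0.2414, -0.0290, -0.4681)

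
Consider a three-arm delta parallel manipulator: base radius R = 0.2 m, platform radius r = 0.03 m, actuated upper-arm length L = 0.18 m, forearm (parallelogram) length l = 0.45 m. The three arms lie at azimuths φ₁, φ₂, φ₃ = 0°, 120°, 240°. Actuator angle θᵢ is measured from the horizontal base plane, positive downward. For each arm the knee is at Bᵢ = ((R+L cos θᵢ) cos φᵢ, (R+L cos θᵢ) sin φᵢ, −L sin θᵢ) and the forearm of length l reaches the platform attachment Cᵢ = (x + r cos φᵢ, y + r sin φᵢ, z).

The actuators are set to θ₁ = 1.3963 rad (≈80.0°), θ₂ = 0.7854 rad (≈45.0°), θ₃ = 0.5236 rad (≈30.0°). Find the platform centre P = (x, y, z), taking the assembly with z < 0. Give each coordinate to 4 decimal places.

(-0.1410, -0.0375, -0.4670)

arm 1 at φ=0.0°: (R−r)+L cos θ1 = 0.2013;  S1 = (0.2013, 0.0000, -0.1773)
S2 = (0.2973·cos120.0°, 0.2973·sin120.0°, -0.1273) = (-0.1486, 0.2575, -0.1273)
S3 = (0.3259·cos240.0°, 0.3259·sin240.0°, -0.0900) = (-0.1629, -0.2822, -0.0900)
|S₂|²−|S₁|² = 0.0326;  |S₃|²−|S₁|² = 0.0424
linear system: -0.6998x+0.5149y = 0.0326−0.1000z; -0.7284x+-0.5644y = 0.0424−0.1745z
Cramer: x(z) = -0.0523+0.1900z;  y(z) = -0.0076+0.0640z
quadratic in z: (1.0402)z²+(0.2572)z+(-0.1067)=0, √Δ=0.7144 → z ∈ {-0.4670, 0.2197}; z = -0.4670 (taking z<0)
x = -0.1410, y = -0.0375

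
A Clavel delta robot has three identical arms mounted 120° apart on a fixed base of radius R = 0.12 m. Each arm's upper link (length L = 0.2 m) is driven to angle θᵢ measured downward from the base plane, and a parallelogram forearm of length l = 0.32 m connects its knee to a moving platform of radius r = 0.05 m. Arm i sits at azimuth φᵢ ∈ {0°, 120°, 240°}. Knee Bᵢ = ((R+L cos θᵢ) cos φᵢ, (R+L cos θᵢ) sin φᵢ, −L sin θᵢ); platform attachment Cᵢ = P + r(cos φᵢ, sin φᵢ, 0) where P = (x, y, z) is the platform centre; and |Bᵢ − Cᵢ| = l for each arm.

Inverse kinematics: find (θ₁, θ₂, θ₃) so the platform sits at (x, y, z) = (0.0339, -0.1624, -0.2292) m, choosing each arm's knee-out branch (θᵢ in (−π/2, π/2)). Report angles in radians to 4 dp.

φ1=0.0° → target in arm frame (0.0339, -0.1624)
  A=0.0361, B=-0.2292, C=(l²−L²−A²−y'²−z²)/(2L)=-0.0445
  γ=atan2(-0.2292,0.0361)=-1.4146;  ψ=arccos(-0.1919)=1.7639;  θ1=γ+ψ≈0.3493
φ2=120.0° → target in arm frame (-0.1576, 0.0518)
  e−x'=0.2276;  (l²−L²−(e−x')²−y'²−z²)/2L = -0.1115
  γ=atan2(-0.2292,0.2276)=-0.7889;  ψ=arccos(-0.3453)=1.9234;  θ2=γ+ψ≈1.1345
arm 3 (φ=240.0°): x'=0.1237, y'=0.1106
  e−x'=-0.0537;  (l²−L²−(e−x')²−y'²−z²)/2L = -0.0131
  θ3 = atan2(B,A) + arccos(C/0.2354) = -0.1744

θ₁ = 0.3493, θ₂ = 1.1345, θ₃ = -0.1744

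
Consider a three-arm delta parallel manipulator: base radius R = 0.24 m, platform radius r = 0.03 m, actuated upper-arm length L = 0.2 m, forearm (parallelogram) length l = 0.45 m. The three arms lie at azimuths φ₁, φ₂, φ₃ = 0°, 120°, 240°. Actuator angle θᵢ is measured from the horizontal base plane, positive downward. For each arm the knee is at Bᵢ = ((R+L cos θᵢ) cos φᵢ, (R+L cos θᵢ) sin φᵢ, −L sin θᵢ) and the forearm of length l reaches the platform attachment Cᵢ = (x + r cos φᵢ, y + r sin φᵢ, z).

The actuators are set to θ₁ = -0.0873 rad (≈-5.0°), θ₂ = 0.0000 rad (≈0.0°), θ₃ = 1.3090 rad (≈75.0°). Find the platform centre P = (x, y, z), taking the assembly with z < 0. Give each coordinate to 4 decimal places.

arm 1 at φ=0.0°: e+L cos θ1 = 0.4092;  centre 1 = (0.4092, 0.0000, 0.0174)
centre 2 = (0.4100·cos120.0°, 0.4100·sin120.0°, 0.0000) = (-0.2050, 0.3551, 0.0000)
φ3=240.0°: virtual centre (-0.1309, -0.2267, -0.1932), radius l
eliminate P² terms by subtracting sphere 1 from 2 and 3
plane₁₂: -1.2285x+0.7101y+-0.0349z = 0.0003
Cramer: x(z) = 0.0331-0.2379z;  y(z) = 0.0577-0.3624z
sphere 1 gives Az²+Bz+C=0 with A=1.1879, B=0.1022, C=-0.0574;  B²−4AC=0.2831;  roots -0.2670, 0.1809;  negative root z = -0.2670
x = 0.0966, y = 0.1545

(0.0966, 0.1545, -0.2670)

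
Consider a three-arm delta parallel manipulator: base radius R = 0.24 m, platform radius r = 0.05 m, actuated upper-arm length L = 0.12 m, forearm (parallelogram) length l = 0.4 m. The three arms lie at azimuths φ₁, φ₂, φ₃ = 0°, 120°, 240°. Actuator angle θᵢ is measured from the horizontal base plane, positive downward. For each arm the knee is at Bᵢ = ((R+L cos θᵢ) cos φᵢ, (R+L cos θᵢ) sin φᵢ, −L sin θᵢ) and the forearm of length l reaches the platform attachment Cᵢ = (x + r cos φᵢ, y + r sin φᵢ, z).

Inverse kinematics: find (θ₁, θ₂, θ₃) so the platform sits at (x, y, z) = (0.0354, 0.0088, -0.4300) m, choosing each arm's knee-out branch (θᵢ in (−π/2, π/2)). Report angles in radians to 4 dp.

θ₁ = 0.9602, θ₂ = 1.2218, θ₃ = 1.3096

arm 1 (φ=0.0°): x'=0.0354, y'=0.0088
  e−x'=0.1546;  (l²−L²−(e−x')²−y'²−z²)/2L = -0.2637
  √(A²+B²)=0.4569;  θ1 = -1.2257+2.1859 ≈ 0.9602
φ2=120.0° → target in arm frame (-0.0101, -0.0351)
  A=0.2001, B=-0.4300, C=(l²−L²−A²−y'²−z²)/(2L)=-0.3357
  √(A²+B²)=0.4743;  θ2 = -1.1353+2.3571 ≈ 1.2218
arm 3 (φ=240.0°): x'=-0.0253, y'=0.0263
  e−x'=0.2153;  (l²−L²−(e−x')²−y'²−z²)/2L = -0.3598
  θ3 = atan2(B,A) + arccos(C/0.4809) = 1.3096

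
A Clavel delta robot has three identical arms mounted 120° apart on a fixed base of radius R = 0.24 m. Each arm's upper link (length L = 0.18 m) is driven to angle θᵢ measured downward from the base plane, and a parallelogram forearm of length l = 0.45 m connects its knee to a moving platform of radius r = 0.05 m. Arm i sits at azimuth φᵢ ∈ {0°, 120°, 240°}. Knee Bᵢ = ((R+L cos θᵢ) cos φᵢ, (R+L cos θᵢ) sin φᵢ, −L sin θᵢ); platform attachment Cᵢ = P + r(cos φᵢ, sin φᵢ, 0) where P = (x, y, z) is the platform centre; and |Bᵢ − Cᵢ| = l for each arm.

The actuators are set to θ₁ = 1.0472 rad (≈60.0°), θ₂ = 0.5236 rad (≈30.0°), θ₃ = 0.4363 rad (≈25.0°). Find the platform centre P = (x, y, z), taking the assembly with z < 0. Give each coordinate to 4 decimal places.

(-0.0940, -0.0111, -0.4059)

arm 1 at φ=0.0°: ρ1 = 0.2800;  centre 1 = (0.2800, 0.0000, -0.1559)
φ2=120.0°: virtual centre (-0.1729, 0.2995, -0.0900), radius l
arm 3 at φ=240.0°: ρ3 = 0.3531;  centre 3 = (-0.1766, -0.3058, -0.0761)
|centre ₂|²−|centre ₁|² = 0.0250;  |centre ₃|²−|centre ₁|² = 0.0278
[-0.9059 0.5991 0.1318]·P = 0.0250;  [-0.9131 -0.6117 0.1596]·P = 0.0278
det = 1.1011;  x = -0.0290+0.1600z,  y = -0.0021+0.0221z
quadratic in z: (1.0261)z²+(0.2128)z+(-0.0827)=0, √Δ=0.6202 → z ∈ {-0.4059, 0.1986}; z = -0.4059 (taking z<0)
x = -0.0940, y = -0.0111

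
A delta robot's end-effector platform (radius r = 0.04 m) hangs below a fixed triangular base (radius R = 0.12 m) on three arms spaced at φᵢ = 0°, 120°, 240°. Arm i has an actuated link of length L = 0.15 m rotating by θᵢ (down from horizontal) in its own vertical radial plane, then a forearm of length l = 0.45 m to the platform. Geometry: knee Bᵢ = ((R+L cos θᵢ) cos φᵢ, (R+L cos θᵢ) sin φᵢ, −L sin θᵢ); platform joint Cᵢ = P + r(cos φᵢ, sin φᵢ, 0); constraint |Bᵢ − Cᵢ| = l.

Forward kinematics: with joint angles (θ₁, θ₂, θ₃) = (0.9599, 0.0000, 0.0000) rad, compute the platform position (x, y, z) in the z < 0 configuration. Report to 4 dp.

(-0.1914, 0.0000, -0.3962)

φ1=0.0°: virtual centre (0.1660, 0.0000, -0.1229), radius l
φ2=120.0°: virtual centre (-0.1150, 0.1992, 0.0000), radius l
centre 3 = (0.2300·cos240.0°, 0.2300·sin240.0°, 0.0000) = (-0.1150, -0.1992, 0.0000)
subtract pairs → two planes through P
plane₁₂: -0.5621x+0.3984y+0.2457z = 0.0102
Cramer: x(z) = -0.0182+0.4372z;  y(z) = 0.0000-0.0000z
sphere 1 gives Az²+Bz+C=0 with A=1.1911, B=0.0846, C=-0.1535;  B²−4AC=0.7383;  roots -0.3962, 0.3252;  negative root z = -0.3962
x = -0.1914, y = 0.0000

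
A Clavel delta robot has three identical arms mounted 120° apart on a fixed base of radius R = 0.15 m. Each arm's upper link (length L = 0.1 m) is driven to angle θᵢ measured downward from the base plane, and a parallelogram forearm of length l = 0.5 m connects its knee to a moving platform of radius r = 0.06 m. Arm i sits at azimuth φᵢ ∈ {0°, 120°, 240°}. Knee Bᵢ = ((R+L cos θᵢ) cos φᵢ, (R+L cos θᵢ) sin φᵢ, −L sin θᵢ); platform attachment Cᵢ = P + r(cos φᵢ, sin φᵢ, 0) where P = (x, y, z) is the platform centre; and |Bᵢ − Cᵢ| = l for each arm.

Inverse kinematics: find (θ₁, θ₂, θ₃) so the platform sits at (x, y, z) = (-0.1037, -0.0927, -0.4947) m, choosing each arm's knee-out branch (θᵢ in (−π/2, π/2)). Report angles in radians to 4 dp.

φ1=0.0° → target in arm frame (-0.1037, -0.0927)
  A=0.1937, B=-0.4947, C=(l²−L²−A²−y'²−z²)/(2L)=-0.2542
  θ1 = atan2(B,A) + arccos(C/0.5313) = 0.8721
φ2=120.0° → target in arm frame (-0.0284, 0.1362)
  A cos θ + B sin θ = C:  0.1184·cos θ + -0.4947·sin θ = -0.1865
  √(A²+B²)=0.5087;  θ2 = -1.3358+1.9461 ≈ 0.6103
arm 3 (φ=240.0°): x'=0.1321, y'=-0.0435
  A=-0.0421, B=-0.4947, C=(l²−L²−A²−y'²−z²)/(2L)=-0.0420
  γ=atan2(-0.4947,-0.0421)=-1.6558;  ψ=arccos(-0.0845)=1.6554;  θ3=γ+ψ≈-0.0003

θ₁ = 0.8721, θ₂ = 0.6103, θ₃ = -0.0003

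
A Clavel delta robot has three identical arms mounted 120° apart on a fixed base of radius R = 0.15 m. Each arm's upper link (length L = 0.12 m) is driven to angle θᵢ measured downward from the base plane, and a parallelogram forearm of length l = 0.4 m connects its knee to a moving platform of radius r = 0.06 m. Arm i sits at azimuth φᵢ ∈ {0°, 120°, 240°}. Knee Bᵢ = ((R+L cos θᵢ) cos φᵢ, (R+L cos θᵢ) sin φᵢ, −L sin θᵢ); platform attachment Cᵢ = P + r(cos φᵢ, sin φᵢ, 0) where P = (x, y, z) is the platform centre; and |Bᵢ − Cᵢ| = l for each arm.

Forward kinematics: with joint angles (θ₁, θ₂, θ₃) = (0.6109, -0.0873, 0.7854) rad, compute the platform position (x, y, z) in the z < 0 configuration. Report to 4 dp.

(-0.0372, 0.1157, -0.3783)

O1 = (0.1883·cos0.0°, 0.1883·sin0.0°, -0.0688) = (0.1883, 0.0000, -0.0688)
arm 2 at φ=120.0°: (R−r)+L cos θ2 = 0.2095;  O2 = (-0.1048, 0.1815, 0.0105)
arm 3 at φ=240.0°: (R−r)+L cos θ3 = 0.1749;  O3 = (-0.0874, -0.1514, -0.0849)
eliminate P² terms by subtracting sphere 1 from 2 and 3
linear system: -0.5861x+0.3629y = 0.0038−0.1586z; -0.5514x+-0.3029y = -0.0024−-0.0320z
Cramer: x(z) = -0.0007+0.0964z;  y(z) = 0.0093-0.2813z
into |P−O₁|² = l²: 1.0884z² + 0.0960z + -0.1194 = 0;  Δ = 0.5292;  z = -0.3783 or 0.2901 → z<0 root = -0.3783
x = -0.0372, y = 0.1157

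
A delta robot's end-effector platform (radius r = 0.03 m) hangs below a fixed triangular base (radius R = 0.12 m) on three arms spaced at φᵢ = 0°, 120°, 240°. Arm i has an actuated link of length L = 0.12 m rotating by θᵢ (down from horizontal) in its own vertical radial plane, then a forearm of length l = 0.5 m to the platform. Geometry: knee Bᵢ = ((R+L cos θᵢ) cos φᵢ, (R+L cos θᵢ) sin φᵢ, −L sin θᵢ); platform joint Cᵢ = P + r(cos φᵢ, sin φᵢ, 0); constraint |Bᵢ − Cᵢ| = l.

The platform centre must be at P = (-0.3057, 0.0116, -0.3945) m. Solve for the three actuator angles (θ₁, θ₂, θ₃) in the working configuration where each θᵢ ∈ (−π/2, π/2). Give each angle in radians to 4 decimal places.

θ₁ = 1.3962, θ₂ = -0.2618, θ₃ = -0.1748

arm 1 (φ=0.0°): x'=-0.3057, y'=0.0116
  A cos θ + B sin θ = C:  0.3957·cos θ + -0.3945·sin θ = -0.3198
  θ1 = atan2(B,A) + arccos(C/0.5588) = 1.3962
rotate P by −φ2: (0.1629, 0.2589, -0.3945)
  A=-0.0729, B=-0.3945, C=(l²−L²−A²−y'²−z²)/(2L)=0.0317
  γ=atan2(-0.3945,-0.0729)=-1.7535;  ψ=arccos(0.0790)=1.4917;  θ2=γ+ψ≈-0.2618
rotate P by −φ3: (0.1428, -0.2705, -0.3945)
  e−x'=-0.0528;  (l²−L²−(e−x')²−y'²−z²)/2L = 0.0166
  γ=atan2(-0.3945,-0.0528)=-1.7039;  ψ=arccos(0.0417)=1.5290;  θ3=γ+ψ≈-0.1748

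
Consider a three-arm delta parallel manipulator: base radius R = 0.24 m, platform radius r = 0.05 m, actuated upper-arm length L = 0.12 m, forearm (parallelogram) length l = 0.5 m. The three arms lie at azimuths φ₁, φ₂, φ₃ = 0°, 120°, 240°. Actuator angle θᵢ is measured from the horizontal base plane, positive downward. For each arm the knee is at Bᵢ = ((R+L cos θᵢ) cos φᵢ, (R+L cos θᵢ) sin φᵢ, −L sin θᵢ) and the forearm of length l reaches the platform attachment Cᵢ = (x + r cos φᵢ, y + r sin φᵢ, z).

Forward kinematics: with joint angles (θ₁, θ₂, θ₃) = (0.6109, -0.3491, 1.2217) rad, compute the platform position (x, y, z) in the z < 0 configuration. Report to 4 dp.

arm 1 at φ=0.0°: (R−r)+L cos θ1 = 0.2883;  centre 1 = (0.2883, 0.0000, -0.0688)
arm 2 at φ=120.0°: (R−r)+L cos θ2 = 0.3028;  centre 2 = (-0.1514, 0.2622, 0.0410)
φ3=240.0°: virtual centre (-0.1155, -0.2001, -0.1128), radius l
|centre ₂|²−|centre ₁|² = 0.0055;  |centre ₃|²−|centre ₁|² = -0.0218
plane₁₂: -0.8794x+0.5244y+0.2198z = 0.0055
Cramer: x(z) = 0.0119+0.0540z;  y(z) = 0.0304-0.3285z
quadratic in z: (1.1108)z²+(0.0878)z+(-0.1679)=0, √Δ=0.8683 → z ∈ {-0.4304, 0.3513}; z = -0.4304 (taking z<0)
x = -0.0114, y = 0.1718

(-0.0114, 0.1718, -0.4304)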